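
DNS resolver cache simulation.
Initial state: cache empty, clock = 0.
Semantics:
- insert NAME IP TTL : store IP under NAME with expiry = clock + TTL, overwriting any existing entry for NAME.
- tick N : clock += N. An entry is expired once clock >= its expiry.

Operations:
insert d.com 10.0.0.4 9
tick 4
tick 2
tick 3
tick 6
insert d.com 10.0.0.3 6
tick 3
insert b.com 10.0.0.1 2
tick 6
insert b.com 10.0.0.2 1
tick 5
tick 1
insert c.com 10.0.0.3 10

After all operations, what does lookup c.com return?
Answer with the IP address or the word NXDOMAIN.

Answer: 10.0.0.3

Derivation:
Op 1: insert d.com -> 10.0.0.4 (expiry=0+9=9). clock=0
Op 2: tick 4 -> clock=4.
Op 3: tick 2 -> clock=6.
Op 4: tick 3 -> clock=9. purged={d.com}
Op 5: tick 6 -> clock=15.
Op 6: insert d.com -> 10.0.0.3 (expiry=15+6=21). clock=15
Op 7: tick 3 -> clock=18.
Op 8: insert b.com -> 10.0.0.1 (expiry=18+2=20). clock=18
Op 9: tick 6 -> clock=24. purged={b.com,d.com}
Op 10: insert b.com -> 10.0.0.2 (expiry=24+1=25). clock=24
Op 11: tick 5 -> clock=29. purged={b.com}
Op 12: tick 1 -> clock=30.
Op 13: insert c.com -> 10.0.0.3 (expiry=30+10=40). clock=30
lookup c.com: present, ip=10.0.0.3 expiry=40 > clock=30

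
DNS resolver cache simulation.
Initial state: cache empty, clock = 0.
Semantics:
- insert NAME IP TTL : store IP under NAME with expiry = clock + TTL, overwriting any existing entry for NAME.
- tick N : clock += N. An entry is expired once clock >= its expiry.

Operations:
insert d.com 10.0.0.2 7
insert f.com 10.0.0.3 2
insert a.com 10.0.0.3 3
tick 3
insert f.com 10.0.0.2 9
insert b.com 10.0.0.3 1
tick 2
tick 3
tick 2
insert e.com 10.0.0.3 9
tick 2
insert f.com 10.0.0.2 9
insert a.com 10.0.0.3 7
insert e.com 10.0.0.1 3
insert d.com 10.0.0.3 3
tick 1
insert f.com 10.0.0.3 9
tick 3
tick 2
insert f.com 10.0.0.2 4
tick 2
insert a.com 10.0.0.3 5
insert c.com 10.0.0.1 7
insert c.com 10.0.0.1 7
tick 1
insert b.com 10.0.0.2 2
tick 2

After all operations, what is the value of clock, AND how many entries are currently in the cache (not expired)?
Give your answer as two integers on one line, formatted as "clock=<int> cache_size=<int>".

Op 1: insert d.com -> 10.0.0.2 (expiry=0+7=7). clock=0
Op 2: insert f.com -> 10.0.0.3 (expiry=0+2=2). clock=0
Op 3: insert a.com -> 10.0.0.3 (expiry=0+3=3). clock=0
Op 4: tick 3 -> clock=3. purged={a.com,f.com}
Op 5: insert f.com -> 10.0.0.2 (expiry=3+9=12). clock=3
Op 6: insert b.com -> 10.0.0.3 (expiry=3+1=4). clock=3
Op 7: tick 2 -> clock=5. purged={b.com}
Op 8: tick 3 -> clock=8. purged={d.com}
Op 9: tick 2 -> clock=10.
Op 10: insert e.com -> 10.0.0.3 (expiry=10+9=19). clock=10
Op 11: tick 2 -> clock=12. purged={f.com}
Op 12: insert f.com -> 10.0.0.2 (expiry=12+9=21). clock=12
Op 13: insert a.com -> 10.0.0.3 (expiry=12+7=19). clock=12
Op 14: insert e.com -> 10.0.0.1 (expiry=12+3=15). clock=12
Op 15: insert d.com -> 10.0.0.3 (expiry=12+3=15). clock=12
Op 16: tick 1 -> clock=13.
Op 17: insert f.com -> 10.0.0.3 (expiry=13+9=22). clock=13
Op 18: tick 3 -> clock=16. purged={d.com,e.com}
Op 19: tick 2 -> clock=18.
Op 20: insert f.com -> 10.0.0.2 (expiry=18+4=22). clock=18
Op 21: tick 2 -> clock=20. purged={a.com}
Op 22: insert a.com -> 10.0.0.3 (expiry=20+5=25). clock=20
Op 23: insert c.com -> 10.0.0.1 (expiry=20+7=27). clock=20
Op 24: insert c.com -> 10.0.0.1 (expiry=20+7=27). clock=20
Op 25: tick 1 -> clock=21.
Op 26: insert b.com -> 10.0.0.2 (expiry=21+2=23). clock=21
Op 27: tick 2 -> clock=23. purged={b.com,f.com}
Final clock = 23
Final cache (unexpired): {a.com,c.com} -> size=2

Answer: clock=23 cache_size=2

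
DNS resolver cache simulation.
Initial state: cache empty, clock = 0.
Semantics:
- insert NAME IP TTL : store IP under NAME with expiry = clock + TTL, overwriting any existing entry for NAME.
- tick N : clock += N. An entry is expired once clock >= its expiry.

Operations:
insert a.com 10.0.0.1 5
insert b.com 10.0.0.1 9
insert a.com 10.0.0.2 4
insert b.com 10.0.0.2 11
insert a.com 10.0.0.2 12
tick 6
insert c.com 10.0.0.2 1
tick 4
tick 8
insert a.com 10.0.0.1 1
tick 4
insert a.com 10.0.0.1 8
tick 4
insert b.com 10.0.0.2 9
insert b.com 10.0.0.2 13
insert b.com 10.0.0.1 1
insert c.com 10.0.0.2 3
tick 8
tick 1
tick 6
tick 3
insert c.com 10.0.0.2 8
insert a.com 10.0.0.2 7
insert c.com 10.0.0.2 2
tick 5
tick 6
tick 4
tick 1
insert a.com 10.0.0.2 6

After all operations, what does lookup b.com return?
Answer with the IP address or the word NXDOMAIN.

Answer: NXDOMAIN

Derivation:
Op 1: insert a.com -> 10.0.0.1 (expiry=0+5=5). clock=0
Op 2: insert b.com -> 10.0.0.1 (expiry=0+9=9). clock=0
Op 3: insert a.com -> 10.0.0.2 (expiry=0+4=4). clock=0
Op 4: insert b.com -> 10.0.0.2 (expiry=0+11=11). clock=0
Op 5: insert a.com -> 10.0.0.2 (expiry=0+12=12). clock=0
Op 6: tick 6 -> clock=6.
Op 7: insert c.com -> 10.0.0.2 (expiry=6+1=7). clock=6
Op 8: tick 4 -> clock=10. purged={c.com}
Op 9: tick 8 -> clock=18. purged={a.com,b.com}
Op 10: insert a.com -> 10.0.0.1 (expiry=18+1=19). clock=18
Op 11: tick 4 -> clock=22. purged={a.com}
Op 12: insert a.com -> 10.0.0.1 (expiry=22+8=30). clock=22
Op 13: tick 4 -> clock=26.
Op 14: insert b.com -> 10.0.0.2 (expiry=26+9=35). clock=26
Op 15: insert b.com -> 10.0.0.2 (expiry=26+13=39). clock=26
Op 16: insert b.com -> 10.0.0.1 (expiry=26+1=27). clock=26
Op 17: insert c.com -> 10.0.0.2 (expiry=26+3=29). clock=26
Op 18: tick 8 -> clock=34. purged={a.com,b.com,c.com}
Op 19: tick 1 -> clock=35.
Op 20: tick 6 -> clock=41.
Op 21: tick 3 -> clock=44.
Op 22: insert c.com -> 10.0.0.2 (expiry=44+8=52). clock=44
Op 23: insert a.com -> 10.0.0.2 (expiry=44+7=51). clock=44
Op 24: insert c.com -> 10.0.0.2 (expiry=44+2=46). clock=44
Op 25: tick 5 -> clock=49. purged={c.com}
Op 26: tick 6 -> clock=55. purged={a.com}
Op 27: tick 4 -> clock=59.
Op 28: tick 1 -> clock=60.
Op 29: insert a.com -> 10.0.0.2 (expiry=60+6=66). clock=60
lookup b.com: not in cache (expired or never inserted)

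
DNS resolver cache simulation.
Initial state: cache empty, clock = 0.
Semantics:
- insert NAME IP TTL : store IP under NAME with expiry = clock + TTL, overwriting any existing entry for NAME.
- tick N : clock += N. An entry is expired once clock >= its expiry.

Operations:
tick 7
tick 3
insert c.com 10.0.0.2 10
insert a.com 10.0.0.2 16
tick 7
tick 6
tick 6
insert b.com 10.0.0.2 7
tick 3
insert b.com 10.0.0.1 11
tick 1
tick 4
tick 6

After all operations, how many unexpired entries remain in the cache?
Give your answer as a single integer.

Answer: 0

Derivation:
Op 1: tick 7 -> clock=7.
Op 2: tick 3 -> clock=10.
Op 3: insert c.com -> 10.0.0.2 (expiry=10+10=20). clock=10
Op 4: insert a.com -> 10.0.0.2 (expiry=10+16=26). clock=10
Op 5: tick 7 -> clock=17.
Op 6: tick 6 -> clock=23. purged={c.com}
Op 7: tick 6 -> clock=29. purged={a.com}
Op 8: insert b.com -> 10.0.0.2 (expiry=29+7=36). clock=29
Op 9: tick 3 -> clock=32.
Op 10: insert b.com -> 10.0.0.1 (expiry=32+11=43). clock=32
Op 11: tick 1 -> clock=33.
Op 12: tick 4 -> clock=37.
Op 13: tick 6 -> clock=43. purged={b.com}
Final cache (unexpired): {} -> size=0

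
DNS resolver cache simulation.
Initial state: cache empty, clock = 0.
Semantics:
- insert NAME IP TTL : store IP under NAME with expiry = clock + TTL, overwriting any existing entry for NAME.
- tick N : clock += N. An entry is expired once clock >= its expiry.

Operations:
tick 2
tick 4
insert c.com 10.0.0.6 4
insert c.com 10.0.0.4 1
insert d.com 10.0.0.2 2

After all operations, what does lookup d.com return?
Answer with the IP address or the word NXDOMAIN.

Op 1: tick 2 -> clock=2.
Op 2: tick 4 -> clock=6.
Op 3: insert c.com -> 10.0.0.6 (expiry=6+4=10). clock=6
Op 4: insert c.com -> 10.0.0.4 (expiry=6+1=7). clock=6
Op 5: insert d.com -> 10.0.0.2 (expiry=6+2=8). clock=6
lookup d.com: present, ip=10.0.0.2 expiry=8 > clock=6

Answer: 10.0.0.2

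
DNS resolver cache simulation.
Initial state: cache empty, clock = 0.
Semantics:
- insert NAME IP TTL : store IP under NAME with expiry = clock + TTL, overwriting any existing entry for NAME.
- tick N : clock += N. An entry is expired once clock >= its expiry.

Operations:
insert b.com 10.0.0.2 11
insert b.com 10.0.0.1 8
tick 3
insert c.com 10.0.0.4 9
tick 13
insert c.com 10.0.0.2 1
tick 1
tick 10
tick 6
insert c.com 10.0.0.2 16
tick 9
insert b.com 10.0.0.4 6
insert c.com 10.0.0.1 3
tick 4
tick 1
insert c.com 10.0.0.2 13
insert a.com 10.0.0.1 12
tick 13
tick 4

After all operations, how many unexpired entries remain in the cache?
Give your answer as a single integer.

Answer: 0

Derivation:
Op 1: insert b.com -> 10.0.0.2 (expiry=0+11=11). clock=0
Op 2: insert b.com -> 10.0.0.1 (expiry=0+8=8). clock=0
Op 3: tick 3 -> clock=3.
Op 4: insert c.com -> 10.0.0.4 (expiry=3+9=12). clock=3
Op 5: tick 13 -> clock=16. purged={b.com,c.com}
Op 6: insert c.com -> 10.0.0.2 (expiry=16+1=17). clock=16
Op 7: tick 1 -> clock=17. purged={c.com}
Op 8: tick 10 -> clock=27.
Op 9: tick 6 -> clock=33.
Op 10: insert c.com -> 10.0.0.2 (expiry=33+16=49). clock=33
Op 11: tick 9 -> clock=42.
Op 12: insert b.com -> 10.0.0.4 (expiry=42+6=48). clock=42
Op 13: insert c.com -> 10.0.0.1 (expiry=42+3=45). clock=42
Op 14: tick 4 -> clock=46. purged={c.com}
Op 15: tick 1 -> clock=47.
Op 16: insert c.com -> 10.0.0.2 (expiry=47+13=60). clock=47
Op 17: insert a.com -> 10.0.0.1 (expiry=47+12=59). clock=47
Op 18: tick 13 -> clock=60. purged={a.com,b.com,c.com}
Op 19: tick 4 -> clock=64.
Final cache (unexpired): {} -> size=0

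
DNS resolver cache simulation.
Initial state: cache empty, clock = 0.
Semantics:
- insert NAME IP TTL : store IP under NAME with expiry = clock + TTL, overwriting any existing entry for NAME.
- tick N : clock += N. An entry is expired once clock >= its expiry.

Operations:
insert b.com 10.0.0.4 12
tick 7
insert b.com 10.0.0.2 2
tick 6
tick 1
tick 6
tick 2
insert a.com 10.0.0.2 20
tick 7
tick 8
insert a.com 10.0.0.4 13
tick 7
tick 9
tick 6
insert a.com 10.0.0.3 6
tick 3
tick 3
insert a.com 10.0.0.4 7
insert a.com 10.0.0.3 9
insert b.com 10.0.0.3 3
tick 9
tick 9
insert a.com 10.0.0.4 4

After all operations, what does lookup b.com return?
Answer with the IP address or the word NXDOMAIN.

Op 1: insert b.com -> 10.0.0.4 (expiry=0+12=12). clock=0
Op 2: tick 7 -> clock=7.
Op 3: insert b.com -> 10.0.0.2 (expiry=7+2=9). clock=7
Op 4: tick 6 -> clock=13. purged={b.com}
Op 5: tick 1 -> clock=14.
Op 6: tick 6 -> clock=20.
Op 7: tick 2 -> clock=22.
Op 8: insert a.com -> 10.0.0.2 (expiry=22+20=42). clock=22
Op 9: tick 7 -> clock=29.
Op 10: tick 8 -> clock=37.
Op 11: insert a.com -> 10.0.0.4 (expiry=37+13=50). clock=37
Op 12: tick 7 -> clock=44.
Op 13: tick 9 -> clock=53. purged={a.com}
Op 14: tick 6 -> clock=59.
Op 15: insert a.com -> 10.0.0.3 (expiry=59+6=65). clock=59
Op 16: tick 3 -> clock=62.
Op 17: tick 3 -> clock=65. purged={a.com}
Op 18: insert a.com -> 10.0.0.4 (expiry=65+7=72). clock=65
Op 19: insert a.com -> 10.0.0.3 (expiry=65+9=74). clock=65
Op 20: insert b.com -> 10.0.0.3 (expiry=65+3=68). clock=65
Op 21: tick 9 -> clock=74. purged={a.com,b.com}
Op 22: tick 9 -> clock=83.
Op 23: insert a.com -> 10.0.0.4 (expiry=83+4=87). clock=83
lookup b.com: not in cache (expired or never inserted)

Answer: NXDOMAIN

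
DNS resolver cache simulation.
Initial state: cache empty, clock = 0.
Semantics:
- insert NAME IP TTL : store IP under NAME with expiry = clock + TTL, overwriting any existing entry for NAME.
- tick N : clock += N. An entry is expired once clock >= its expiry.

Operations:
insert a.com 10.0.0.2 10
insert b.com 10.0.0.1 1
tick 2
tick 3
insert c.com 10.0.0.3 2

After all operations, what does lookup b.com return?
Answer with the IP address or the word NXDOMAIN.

Op 1: insert a.com -> 10.0.0.2 (expiry=0+10=10). clock=0
Op 2: insert b.com -> 10.0.0.1 (expiry=0+1=1). clock=0
Op 3: tick 2 -> clock=2. purged={b.com}
Op 4: tick 3 -> clock=5.
Op 5: insert c.com -> 10.0.0.3 (expiry=5+2=7). clock=5
lookup b.com: not in cache (expired or never inserted)

Answer: NXDOMAIN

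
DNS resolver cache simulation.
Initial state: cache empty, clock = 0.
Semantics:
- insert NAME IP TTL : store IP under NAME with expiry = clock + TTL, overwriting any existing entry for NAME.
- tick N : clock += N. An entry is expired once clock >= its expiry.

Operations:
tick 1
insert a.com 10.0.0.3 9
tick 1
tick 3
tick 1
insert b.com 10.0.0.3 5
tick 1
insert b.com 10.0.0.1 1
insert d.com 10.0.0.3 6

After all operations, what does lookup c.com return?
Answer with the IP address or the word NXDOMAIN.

Answer: NXDOMAIN

Derivation:
Op 1: tick 1 -> clock=1.
Op 2: insert a.com -> 10.0.0.3 (expiry=1+9=10). clock=1
Op 3: tick 1 -> clock=2.
Op 4: tick 3 -> clock=5.
Op 5: tick 1 -> clock=6.
Op 6: insert b.com -> 10.0.0.3 (expiry=6+5=11). clock=6
Op 7: tick 1 -> clock=7.
Op 8: insert b.com -> 10.0.0.1 (expiry=7+1=8). clock=7
Op 9: insert d.com -> 10.0.0.3 (expiry=7+6=13). clock=7
lookup c.com: not in cache (expired or never inserted)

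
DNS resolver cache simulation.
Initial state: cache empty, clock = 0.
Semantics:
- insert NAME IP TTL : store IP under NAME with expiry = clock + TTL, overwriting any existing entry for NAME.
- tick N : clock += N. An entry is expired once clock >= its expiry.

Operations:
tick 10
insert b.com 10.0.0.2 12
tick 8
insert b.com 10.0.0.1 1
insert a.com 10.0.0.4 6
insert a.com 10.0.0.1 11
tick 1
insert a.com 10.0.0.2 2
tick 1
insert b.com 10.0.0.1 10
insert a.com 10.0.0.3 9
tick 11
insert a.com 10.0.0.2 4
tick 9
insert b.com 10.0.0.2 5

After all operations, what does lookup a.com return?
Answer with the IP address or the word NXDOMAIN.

Answer: NXDOMAIN

Derivation:
Op 1: tick 10 -> clock=10.
Op 2: insert b.com -> 10.0.0.2 (expiry=10+12=22). clock=10
Op 3: tick 8 -> clock=18.
Op 4: insert b.com -> 10.0.0.1 (expiry=18+1=19). clock=18
Op 5: insert a.com -> 10.0.0.4 (expiry=18+6=24). clock=18
Op 6: insert a.com -> 10.0.0.1 (expiry=18+11=29). clock=18
Op 7: tick 1 -> clock=19. purged={b.com}
Op 8: insert a.com -> 10.0.0.2 (expiry=19+2=21). clock=19
Op 9: tick 1 -> clock=20.
Op 10: insert b.com -> 10.0.0.1 (expiry=20+10=30). clock=20
Op 11: insert a.com -> 10.0.0.3 (expiry=20+9=29). clock=20
Op 12: tick 11 -> clock=31. purged={a.com,b.com}
Op 13: insert a.com -> 10.0.0.2 (expiry=31+4=35). clock=31
Op 14: tick 9 -> clock=40. purged={a.com}
Op 15: insert b.com -> 10.0.0.2 (expiry=40+5=45). clock=40
lookup a.com: not in cache (expired or never inserted)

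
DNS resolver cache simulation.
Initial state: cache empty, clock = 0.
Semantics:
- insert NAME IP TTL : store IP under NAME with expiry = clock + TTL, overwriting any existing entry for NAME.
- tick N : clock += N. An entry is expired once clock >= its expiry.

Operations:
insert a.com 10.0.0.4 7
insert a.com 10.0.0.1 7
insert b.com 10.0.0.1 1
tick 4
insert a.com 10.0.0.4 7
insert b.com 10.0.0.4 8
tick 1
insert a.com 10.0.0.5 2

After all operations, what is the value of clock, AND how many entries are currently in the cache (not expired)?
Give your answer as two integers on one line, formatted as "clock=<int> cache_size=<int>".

Answer: clock=5 cache_size=2

Derivation:
Op 1: insert a.com -> 10.0.0.4 (expiry=0+7=7). clock=0
Op 2: insert a.com -> 10.0.0.1 (expiry=0+7=7). clock=0
Op 3: insert b.com -> 10.0.0.1 (expiry=0+1=1). clock=0
Op 4: tick 4 -> clock=4. purged={b.com}
Op 5: insert a.com -> 10.0.0.4 (expiry=4+7=11). clock=4
Op 6: insert b.com -> 10.0.0.4 (expiry=4+8=12). clock=4
Op 7: tick 1 -> clock=5.
Op 8: insert a.com -> 10.0.0.5 (expiry=5+2=7). clock=5
Final clock = 5
Final cache (unexpired): {a.com,b.com} -> size=2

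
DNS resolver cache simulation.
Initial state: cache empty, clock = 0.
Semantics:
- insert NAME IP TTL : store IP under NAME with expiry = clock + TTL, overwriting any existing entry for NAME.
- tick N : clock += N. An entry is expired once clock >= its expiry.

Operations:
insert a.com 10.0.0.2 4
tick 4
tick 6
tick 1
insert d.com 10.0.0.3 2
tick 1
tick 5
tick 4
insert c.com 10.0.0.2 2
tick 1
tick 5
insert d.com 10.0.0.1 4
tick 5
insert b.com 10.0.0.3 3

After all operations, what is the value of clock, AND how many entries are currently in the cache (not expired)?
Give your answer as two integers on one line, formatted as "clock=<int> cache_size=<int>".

Answer: clock=32 cache_size=1

Derivation:
Op 1: insert a.com -> 10.0.0.2 (expiry=0+4=4). clock=0
Op 2: tick 4 -> clock=4. purged={a.com}
Op 3: tick 6 -> clock=10.
Op 4: tick 1 -> clock=11.
Op 5: insert d.com -> 10.0.0.3 (expiry=11+2=13). clock=11
Op 6: tick 1 -> clock=12.
Op 7: tick 5 -> clock=17. purged={d.com}
Op 8: tick 4 -> clock=21.
Op 9: insert c.com -> 10.0.0.2 (expiry=21+2=23). clock=21
Op 10: tick 1 -> clock=22.
Op 11: tick 5 -> clock=27. purged={c.com}
Op 12: insert d.com -> 10.0.0.1 (expiry=27+4=31). clock=27
Op 13: tick 5 -> clock=32. purged={d.com}
Op 14: insert b.com -> 10.0.0.3 (expiry=32+3=35). clock=32
Final clock = 32
Final cache (unexpired): {b.com} -> size=1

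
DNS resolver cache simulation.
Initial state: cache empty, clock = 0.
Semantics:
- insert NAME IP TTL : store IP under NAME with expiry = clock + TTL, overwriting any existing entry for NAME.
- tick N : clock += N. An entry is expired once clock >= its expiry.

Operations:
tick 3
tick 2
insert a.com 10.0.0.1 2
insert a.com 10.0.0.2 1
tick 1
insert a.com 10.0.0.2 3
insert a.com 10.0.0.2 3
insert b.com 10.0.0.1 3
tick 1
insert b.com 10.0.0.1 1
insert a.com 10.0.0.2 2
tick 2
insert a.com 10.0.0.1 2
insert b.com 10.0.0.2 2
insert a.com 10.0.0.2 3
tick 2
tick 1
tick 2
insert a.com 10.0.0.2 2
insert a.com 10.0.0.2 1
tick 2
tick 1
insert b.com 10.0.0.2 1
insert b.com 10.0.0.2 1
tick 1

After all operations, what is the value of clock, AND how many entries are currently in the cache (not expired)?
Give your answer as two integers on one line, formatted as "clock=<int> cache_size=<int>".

Answer: clock=18 cache_size=0

Derivation:
Op 1: tick 3 -> clock=3.
Op 2: tick 2 -> clock=5.
Op 3: insert a.com -> 10.0.0.1 (expiry=5+2=7). clock=5
Op 4: insert a.com -> 10.0.0.2 (expiry=5+1=6). clock=5
Op 5: tick 1 -> clock=6. purged={a.com}
Op 6: insert a.com -> 10.0.0.2 (expiry=6+3=9). clock=6
Op 7: insert a.com -> 10.0.0.2 (expiry=6+3=9). clock=6
Op 8: insert b.com -> 10.0.0.1 (expiry=6+3=9). clock=6
Op 9: tick 1 -> clock=7.
Op 10: insert b.com -> 10.0.0.1 (expiry=7+1=8). clock=7
Op 11: insert a.com -> 10.0.0.2 (expiry=7+2=9). clock=7
Op 12: tick 2 -> clock=9. purged={a.com,b.com}
Op 13: insert a.com -> 10.0.0.1 (expiry=9+2=11). clock=9
Op 14: insert b.com -> 10.0.0.2 (expiry=9+2=11). clock=9
Op 15: insert a.com -> 10.0.0.2 (expiry=9+3=12). clock=9
Op 16: tick 2 -> clock=11. purged={b.com}
Op 17: tick 1 -> clock=12. purged={a.com}
Op 18: tick 2 -> clock=14.
Op 19: insert a.com -> 10.0.0.2 (expiry=14+2=16). clock=14
Op 20: insert a.com -> 10.0.0.2 (expiry=14+1=15). clock=14
Op 21: tick 2 -> clock=16. purged={a.com}
Op 22: tick 1 -> clock=17.
Op 23: insert b.com -> 10.0.0.2 (expiry=17+1=18). clock=17
Op 24: insert b.com -> 10.0.0.2 (expiry=17+1=18). clock=17
Op 25: tick 1 -> clock=18. purged={b.com}
Final clock = 18
Final cache (unexpired): {} -> size=0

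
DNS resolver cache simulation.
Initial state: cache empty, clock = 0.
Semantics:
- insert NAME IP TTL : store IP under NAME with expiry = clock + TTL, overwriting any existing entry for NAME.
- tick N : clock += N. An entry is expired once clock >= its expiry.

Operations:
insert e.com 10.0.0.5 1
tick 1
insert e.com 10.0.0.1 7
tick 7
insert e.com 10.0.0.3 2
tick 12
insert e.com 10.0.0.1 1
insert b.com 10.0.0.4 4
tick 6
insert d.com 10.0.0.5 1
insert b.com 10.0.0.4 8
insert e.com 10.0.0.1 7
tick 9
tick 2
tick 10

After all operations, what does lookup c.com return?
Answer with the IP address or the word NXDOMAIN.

Answer: NXDOMAIN

Derivation:
Op 1: insert e.com -> 10.0.0.5 (expiry=0+1=1). clock=0
Op 2: tick 1 -> clock=1. purged={e.com}
Op 3: insert e.com -> 10.0.0.1 (expiry=1+7=8). clock=1
Op 4: tick 7 -> clock=8. purged={e.com}
Op 5: insert e.com -> 10.0.0.3 (expiry=8+2=10). clock=8
Op 6: tick 12 -> clock=20. purged={e.com}
Op 7: insert e.com -> 10.0.0.1 (expiry=20+1=21). clock=20
Op 8: insert b.com -> 10.0.0.4 (expiry=20+4=24). clock=20
Op 9: tick 6 -> clock=26. purged={b.com,e.com}
Op 10: insert d.com -> 10.0.0.5 (expiry=26+1=27). clock=26
Op 11: insert b.com -> 10.0.0.4 (expiry=26+8=34). clock=26
Op 12: insert e.com -> 10.0.0.1 (expiry=26+7=33). clock=26
Op 13: tick 9 -> clock=35. purged={b.com,d.com,e.com}
Op 14: tick 2 -> clock=37.
Op 15: tick 10 -> clock=47.
lookup c.com: not in cache (expired or never inserted)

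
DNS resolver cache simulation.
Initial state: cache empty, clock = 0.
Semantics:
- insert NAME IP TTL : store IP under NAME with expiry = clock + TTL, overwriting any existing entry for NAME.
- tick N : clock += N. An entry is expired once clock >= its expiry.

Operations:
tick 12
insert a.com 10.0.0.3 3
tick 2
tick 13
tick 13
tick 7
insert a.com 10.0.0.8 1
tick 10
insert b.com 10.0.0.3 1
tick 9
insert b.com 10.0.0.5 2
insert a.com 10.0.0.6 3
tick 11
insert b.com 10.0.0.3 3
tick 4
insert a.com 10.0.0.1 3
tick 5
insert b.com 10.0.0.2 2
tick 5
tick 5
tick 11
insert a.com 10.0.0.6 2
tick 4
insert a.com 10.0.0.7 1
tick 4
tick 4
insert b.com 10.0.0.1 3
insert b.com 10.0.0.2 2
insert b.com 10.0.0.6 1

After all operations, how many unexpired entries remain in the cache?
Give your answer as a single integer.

Answer: 1

Derivation:
Op 1: tick 12 -> clock=12.
Op 2: insert a.com -> 10.0.0.3 (expiry=12+3=15). clock=12
Op 3: tick 2 -> clock=14.
Op 4: tick 13 -> clock=27. purged={a.com}
Op 5: tick 13 -> clock=40.
Op 6: tick 7 -> clock=47.
Op 7: insert a.com -> 10.0.0.8 (expiry=47+1=48). clock=47
Op 8: tick 10 -> clock=57. purged={a.com}
Op 9: insert b.com -> 10.0.0.3 (expiry=57+1=58). clock=57
Op 10: tick 9 -> clock=66. purged={b.com}
Op 11: insert b.com -> 10.0.0.5 (expiry=66+2=68). clock=66
Op 12: insert a.com -> 10.0.0.6 (expiry=66+3=69). clock=66
Op 13: tick 11 -> clock=77. purged={a.com,b.com}
Op 14: insert b.com -> 10.0.0.3 (expiry=77+3=80). clock=77
Op 15: tick 4 -> clock=81. purged={b.com}
Op 16: insert a.com -> 10.0.0.1 (expiry=81+3=84). clock=81
Op 17: tick 5 -> clock=86. purged={a.com}
Op 18: insert b.com -> 10.0.0.2 (expiry=86+2=88). clock=86
Op 19: tick 5 -> clock=91. purged={b.com}
Op 20: tick 5 -> clock=96.
Op 21: tick 11 -> clock=107.
Op 22: insert a.com -> 10.0.0.6 (expiry=107+2=109). clock=107
Op 23: tick 4 -> clock=111. purged={a.com}
Op 24: insert a.com -> 10.0.0.7 (expiry=111+1=112). clock=111
Op 25: tick 4 -> clock=115. purged={a.com}
Op 26: tick 4 -> clock=119.
Op 27: insert b.com -> 10.0.0.1 (expiry=119+3=122). clock=119
Op 28: insert b.com -> 10.0.0.2 (expiry=119+2=121). clock=119
Op 29: insert b.com -> 10.0.0.6 (expiry=119+1=120). clock=119
Final cache (unexpired): {b.com} -> size=1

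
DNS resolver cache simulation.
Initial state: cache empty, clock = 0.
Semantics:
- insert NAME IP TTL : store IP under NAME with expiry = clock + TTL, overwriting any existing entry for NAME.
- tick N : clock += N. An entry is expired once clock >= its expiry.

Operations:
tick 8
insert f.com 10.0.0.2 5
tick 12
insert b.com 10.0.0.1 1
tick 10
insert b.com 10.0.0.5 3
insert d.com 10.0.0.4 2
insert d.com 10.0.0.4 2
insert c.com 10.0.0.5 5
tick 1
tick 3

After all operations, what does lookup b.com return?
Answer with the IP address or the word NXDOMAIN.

Op 1: tick 8 -> clock=8.
Op 2: insert f.com -> 10.0.0.2 (expiry=8+5=13). clock=8
Op 3: tick 12 -> clock=20. purged={f.com}
Op 4: insert b.com -> 10.0.0.1 (expiry=20+1=21). clock=20
Op 5: tick 10 -> clock=30. purged={b.com}
Op 6: insert b.com -> 10.0.0.5 (expiry=30+3=33). clock=30
Op 7: insert d.com -> 10.0.0.4 (expiry=30+2=32). clock=30
Op 8: insert d.com -> 10.0.0.4 (expiry=30+2=32). clock=30
Op 9: insert c.com -> 10.0.0.5 (expiry=30+5=35). clock=30
Op 10: tick 1 -> clock=31.
Op 11: tick 3 -> clock=34. purged={b.com,d.com}
lookup b.com: not in cache (expired or never inserted)

Answer: NXDOMAIN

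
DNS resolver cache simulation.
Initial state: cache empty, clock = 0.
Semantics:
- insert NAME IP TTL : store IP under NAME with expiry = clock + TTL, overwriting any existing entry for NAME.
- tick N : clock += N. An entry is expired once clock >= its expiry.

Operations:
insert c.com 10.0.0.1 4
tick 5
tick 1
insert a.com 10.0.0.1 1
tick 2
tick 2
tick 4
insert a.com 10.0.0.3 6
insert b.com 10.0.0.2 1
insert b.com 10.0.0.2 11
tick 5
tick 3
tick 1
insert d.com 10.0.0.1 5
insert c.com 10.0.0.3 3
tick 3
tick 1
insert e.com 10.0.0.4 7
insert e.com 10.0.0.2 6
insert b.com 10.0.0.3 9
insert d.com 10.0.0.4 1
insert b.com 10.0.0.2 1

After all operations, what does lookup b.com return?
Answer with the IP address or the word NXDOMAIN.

Op 1: insert c.com -> 10.0.0.1 (expiry=0+4=4). clock=0
Op 2: tick 5 -> clock=5. purged={c.com}
Op 3: tick 1 -> clock=6.
Op 4: insert a.com -> 10.0.0.1 (expiry=6+1=7). clock=6
Op 5: tick 2 -> clock=8. purged={a.com}
Op 6: tick 2 -> clock=10.
Op 7: tick 4 -> clock=14.
Op 8: insert a.com -> 10.0.0.3 (expiry=14+6=20). clock=14
Op 9: insert b.com -> 10.0.0.2 (expiry=14+1=15). clock=14
Op 10: insert b.com -> 10.0.0.2 (expiry=14+11=25). clock=14
Op 11: tick 5 -> clock=19.
Op 12: tick 3 -> clock=22. purged={a.com}
Op 13: tick 1 -> clock=23.
Op 14: insert d.com -> 10.0.0.1 (expiry=23+5=28). clock=23
Op 15: insert c.com -> 10.0.0.3 (expiry=23+3=26). clock=23
Op 16: tick 3 -> clock=26. purged={b.com,c.com}
Op 17: tick 1 -> clock=27.
Op 18: insert e.com -> 10.0.0.4 (expiry=27+7=34). clock=27
Op 19: insert e.com -> 10.0.0.2 (expiry=27+6=33). clock=27
Op 20: insert b.com -> 10.0.0.3 (expiry=27+9=36). clock=27
Op 21: insert d.com -> 10.0.0.4 (expiry=27+1=28). clock=27
Op 22: insert b.com -> 10.0.0.2 (expiry=27+1=28). clock=27
lookup b.com: present, ip=10.0.0.2 expiry=28 > clock=27

Answer: 10.0.0.2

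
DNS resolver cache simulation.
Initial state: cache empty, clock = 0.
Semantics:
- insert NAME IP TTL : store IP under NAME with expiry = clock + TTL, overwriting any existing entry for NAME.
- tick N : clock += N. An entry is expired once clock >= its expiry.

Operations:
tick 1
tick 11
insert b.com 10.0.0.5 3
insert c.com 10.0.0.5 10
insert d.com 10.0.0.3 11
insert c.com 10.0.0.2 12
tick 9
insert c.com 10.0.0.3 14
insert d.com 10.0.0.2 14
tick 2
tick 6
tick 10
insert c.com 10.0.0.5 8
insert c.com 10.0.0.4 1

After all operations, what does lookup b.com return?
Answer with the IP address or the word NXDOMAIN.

Op 1: tick 1 -> clock=1.
Op 2: tick 11 -> clock=12.
Op 3: insert b.com -> 10.0.0.5 (expiry=12+3=15). clock=12
Op 4: insert c.com -> 10.0.0.5 (expiry=12+10=22). clock=12
Op 5: insert d.com -> 10.0.0.3 (expiry=12+11=23). clock=12
Op 6: insert c.com -> 10.0.0.2 (expiry=12+12=24). clock=12
Op 7: tick 9 -> clock=21. purged={b.com}
Op 8: insert c.com -> 10.0.0.3 (expiry=21+14=35). clock=21
Op 9: insert d.com -> 10.0.0.2 (expiry=21+14=35). clock=21
Op 10: tick 2 -> clock=23.
Op 11: tick 6 -> clock=29.
Op 12: tick 10 -> clock=39. purged={c.com,d.com}
Op 13: insert c.com -> 10.0.0.5 (expiry=39+8=47). clock=39
Op 14: insert c.com -> 10.0.0.4 (expiry=39+1=40). clock=39
lookup b.com: not in cache (expired or never inserted)

Answer: NXDOMAIN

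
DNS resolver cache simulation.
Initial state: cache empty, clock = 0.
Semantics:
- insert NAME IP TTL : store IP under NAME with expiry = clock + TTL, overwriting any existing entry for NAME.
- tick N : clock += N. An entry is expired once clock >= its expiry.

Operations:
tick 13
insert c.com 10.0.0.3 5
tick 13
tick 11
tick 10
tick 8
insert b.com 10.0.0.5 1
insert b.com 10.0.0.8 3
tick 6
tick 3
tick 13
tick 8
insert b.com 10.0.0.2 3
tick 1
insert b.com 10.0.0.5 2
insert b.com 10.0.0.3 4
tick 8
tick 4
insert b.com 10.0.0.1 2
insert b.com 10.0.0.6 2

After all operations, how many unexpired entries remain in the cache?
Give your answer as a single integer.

Op 1: tick 13 -> clock=13.
Op 2: insert c.com -> 10.0.0.3 (expiry=13+5=18). clock=13
Op 3: tick 13 -> clock=26. purged={c.com}
Op 4: tick 11 -> clock=37.
Op 5: tick 10 -> clock=47.
Op 6: tick 8 -> clock=55.
Op 7: insert b.com -> 10.0.0.5 (expiry=55+1=56). clock=55
Op 8: insert b.com -> 10.0.0.8 (expiry=55+3=58). clock=55
Op 9: tick 6 -> clock=61. purged={b.com}
Op 10: tick 3 -> clock=64.
Op 11: tick 13 -> clock=77.
Op 12: tick 8 -> clock=85.
Op 13: insert b.com -> 10.0.0.2 (expiry=85+3=88). clock=85
Op 14: tick 1 -> clock=86.
Op 15: insert b.com -> 10.0.0.5 (expiry=86+2=88). clock=86
Op 16: insert b.com -> 10.0.0.3 (expiry=86+4=90). clock=86
Op 17: tick 8 -> clock=94. purged={b.com}
Op 18: tick 4 -> clock=98.
Op 19: insert b.com -> 10.0.0.1 (expiry=98+2=100). clock=98
Op 20: insert b.com -> 10.0.0.6 (expiry=98+2=100). clock=98
Final cache (unexpired): {b.com} -> size=1

Answer: 1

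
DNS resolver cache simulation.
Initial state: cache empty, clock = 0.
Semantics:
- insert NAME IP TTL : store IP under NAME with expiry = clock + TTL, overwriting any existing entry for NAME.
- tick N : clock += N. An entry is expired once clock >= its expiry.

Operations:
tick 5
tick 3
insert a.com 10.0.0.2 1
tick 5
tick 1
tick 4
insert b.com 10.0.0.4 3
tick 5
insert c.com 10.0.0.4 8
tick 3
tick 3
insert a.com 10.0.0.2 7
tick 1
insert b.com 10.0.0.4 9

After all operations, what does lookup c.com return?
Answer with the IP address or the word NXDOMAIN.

Op 1: tick 5 -> clock=5.
Op 2: tick 3 -> clock=8.
Op 3: insert a.com -> 10.0.0.2 (expiry=8+1=9). clock=8
Op 4: tick 5 -> clock=13. purged={a.com}
Op 5: tick 1 -> clock=14.
Op 6: tick 4 -> clock=18.
Op 7: insert b.com -> 10.0.0.4 (expiry=18+3=21). clock=18
Op 8: tick 5 -> clock=23. purged={b.com}
Op 9: insert c.com -> 10.0.0.4 (expiry=23+8=31). clock=23
Op 10: tick 3 -> clock=26.
Op 11: tick 3 -> clock=29.
Op 12: insert a.com -> 10.0.0.2 (expiry=29+7=36). clock=29
Op 13: tick 1 -> clock=30.
Op 14: insert b.com -> 10.0.0.4 (expiry=30+9=39). clock=30
lookup c.com: present, ip=10.0.0.4 expiry=31 > clock=30

Answer: 10.0.0.4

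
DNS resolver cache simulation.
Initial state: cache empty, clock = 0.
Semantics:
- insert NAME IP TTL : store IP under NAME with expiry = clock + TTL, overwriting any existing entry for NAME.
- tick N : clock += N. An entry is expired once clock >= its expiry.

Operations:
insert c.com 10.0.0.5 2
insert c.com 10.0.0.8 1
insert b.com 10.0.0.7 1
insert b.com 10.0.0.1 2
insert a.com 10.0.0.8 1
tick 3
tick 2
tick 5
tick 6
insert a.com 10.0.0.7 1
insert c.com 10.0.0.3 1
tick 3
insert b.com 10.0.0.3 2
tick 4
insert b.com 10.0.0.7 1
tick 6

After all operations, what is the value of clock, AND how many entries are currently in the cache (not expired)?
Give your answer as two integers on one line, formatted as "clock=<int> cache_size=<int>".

Answer: clock=29 cache_size=0

Derivation:
Op 1: insert c.com -> 10.0.0.5 (expiry=0+2=2). clock=0
Op 2: insert c.com -> 10.0.0.8 (expiry=0+1=1). clock=0
Op 3: insert b.com -> 10.0.0.7 (expiry=0+1=1). clock=0
Op 4: insert b.com -> 10.0.0.1 (expiry=0+2=2). clock=0
Op 5: insert a.com -> 10.0.0.8 (expiry=0+1=1). clock=0
Op 6: tick 3 -> clock=3. purged={a.com,b.com,c.com}
Op 7: tick 2 -> clock=5.
Op 8: tick 5 -> clock=10.
Op 9: tick 6 -> clock=16.
Op 10: insert a.com -> 10.0.0.7 (expiry=16+1=17). clock=16
Op 11: insert c.com -> 10.0.0.3 (expiry=16+1=17). clock=16
Op 12: tick 3 -> clock=19. purged={a.com,c.com}
Op 13: insert b.com -> 10.0.0.3 (expiry=19+2=21). clock=19
Op 14: tick 4 -> clock=23. purged={b.com}
Op 15: insert b.com -> 10.0.0.7 (expiry=23+1=24). clock=23
Op 16: tick 6 -> clock=29. purged={b.com}
Final clock = 29
Final cache (unexpired): {} -> size=0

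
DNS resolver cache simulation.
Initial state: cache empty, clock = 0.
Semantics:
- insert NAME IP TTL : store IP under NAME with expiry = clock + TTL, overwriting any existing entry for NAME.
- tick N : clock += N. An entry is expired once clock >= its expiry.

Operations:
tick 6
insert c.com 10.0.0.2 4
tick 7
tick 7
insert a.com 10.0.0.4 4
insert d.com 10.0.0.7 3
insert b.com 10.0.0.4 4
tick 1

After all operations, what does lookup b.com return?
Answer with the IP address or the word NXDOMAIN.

Op 1: tick 6 -> clock=6.
Op 2: insert c.com -> 10.0.0.2 (expiry=6+4=10). clock=6
Op 3: tick 7 -> clock=13. purged={c.com}
Op 4: tick 7 -> clock=20.
Op 5: insert a.com -> 10.0.0.4 (expiry=20+4=24). clock=20
Op 6: insert d.com -> 10.0.0.7 (expiry=20+3=23). clock=20
Op 7: insert b.com -> 10.0.0.4 (expiry=20+4=24). clock=20
Op 8: tick 1 -> clock=21.
lookup b.com: present, ip=10.0.0.4 expiry=24 > clock=21

Answer: 10.0.0.4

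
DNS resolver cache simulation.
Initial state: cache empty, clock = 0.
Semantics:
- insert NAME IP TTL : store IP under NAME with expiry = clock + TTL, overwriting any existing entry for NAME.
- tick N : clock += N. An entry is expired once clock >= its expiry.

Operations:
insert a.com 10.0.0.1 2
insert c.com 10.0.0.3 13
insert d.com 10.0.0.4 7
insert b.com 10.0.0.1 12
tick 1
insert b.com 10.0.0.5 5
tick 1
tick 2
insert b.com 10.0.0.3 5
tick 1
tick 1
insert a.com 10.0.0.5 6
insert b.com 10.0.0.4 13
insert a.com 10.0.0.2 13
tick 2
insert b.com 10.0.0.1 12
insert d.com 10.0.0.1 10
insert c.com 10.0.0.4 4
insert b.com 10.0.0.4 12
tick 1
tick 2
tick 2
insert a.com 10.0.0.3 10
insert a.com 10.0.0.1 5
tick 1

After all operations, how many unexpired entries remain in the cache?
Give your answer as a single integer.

Answer: 3

Derivation:
Op 1: insert a.com -> 10.0.0.1 (expiry=0+2=2). clock=0
Op 2: insert c.com -> 10.0.0.3 (expiry=0+13=13). clock=0
Op 3: insert d.com -> 10.0.0.4 (expiry=0+7=7). clock=0
Op 4: insert b.com -> 10.0.0.1 (expiry=0+12=12). clock=0
Op 5: tick 1 -> clock=1.
Op 6: insert b.com -> 10.0.0.5 (expiry=1+5=6). clock=1
Op 7: tick 1 -> clock=2. purged={a.com}
Op 8: tick 2 -> clock=4.
Op 9: insert b.com -> 10.0.0.3 (expiry=4+5=9). clock=4
Op 10: tick 1 -> clock=5.
Op 11: tick 1 -> clock=6.
Op 12: insert a.com -> 10.0.0.5 (expiry=6+6=12). clock=6
Op 13: insert b.com -> 10.0.0.4 (expiry=6+13=19). clock=6
Op 14: insert a.com -> 10.0.0.2 (expiry=6+13=19). clock=6
Op 15: tick 2 -> clock=8. purged={d.com}
Op 16: insert b.com -> 10.0.0.1 (expiry=8+12=20). clock=8
Op 17: insert d.com -> 10.0.0.1 (expiry=8+10=18). clock=8
Op 18: insert c.com -> 10.0.0.4 (expiry=8+4=12). clock=8
Op 19: insert b.com -> 10.0.0.4 (expiry=8+12=20). clock=8
Op 20: tick 1 -> clock=9.
Op 21: tick 2 -> clock=11.
Op 22: tick 2 -> clock=13. purged={c.com}
Op 23: insert a.com -> 10.0.0.3 (expiry=13+10=23). clock=13
Op 24: insert a.com -> 10.0.0.1 (expiry=13+5=18). clock=13
Op 25: tick 1 -> clock=14.
Final cache (unexpired): {a.com,b.com,d.com} -> size=3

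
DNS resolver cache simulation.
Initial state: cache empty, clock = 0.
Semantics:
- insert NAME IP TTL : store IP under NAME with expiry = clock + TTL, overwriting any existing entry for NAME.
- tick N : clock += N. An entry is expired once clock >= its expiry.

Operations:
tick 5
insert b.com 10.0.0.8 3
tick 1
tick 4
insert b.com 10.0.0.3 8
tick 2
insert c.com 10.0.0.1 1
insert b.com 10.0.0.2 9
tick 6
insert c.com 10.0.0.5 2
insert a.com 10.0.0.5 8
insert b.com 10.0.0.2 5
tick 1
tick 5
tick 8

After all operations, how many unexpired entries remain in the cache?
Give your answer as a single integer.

Op 1: tick 5 -> clock=5.
Op 2: insert b.com -> 10.0.0.8 (expiry=5+3=8). clock=5
Op 3: tick 1 -> clock=6.
Op 4: tick 4 -> clock=10. purged={b.com}
Op 5: insert b.com -> 10.0.0.3 (expiry=10+8=18). clock=10
Op 6: tick 2 -> clock=12.
Op 7: insert c.com -> 10.0.0.1 (expiry=12+1=13). clock=12
Op 8: insert b.com -> 10.0.0.2 (expiry=12+9=21). clock=12
Op 9: tick 6 -> clock=18. purged={c.com}
Op 10: insert c.com -> 10.0.0.5 (expiry=18+2=20). clock=18
Op 11: insert a.com -> 10.0.0.5 (expiry=18+8=26). clock=18
Op 12: insert b.com -> 10.0.0.2 (expiry=18+5=23). clock=18
Op 13: tick 1 -> clock=19.
Op 14: tick 5 -> clock=24. purged={b.com,c.com}
Op 15: tick 8 -> clock=32. purged={a.com}
Final cache (unexpired): {} -> size=0

Answer: 0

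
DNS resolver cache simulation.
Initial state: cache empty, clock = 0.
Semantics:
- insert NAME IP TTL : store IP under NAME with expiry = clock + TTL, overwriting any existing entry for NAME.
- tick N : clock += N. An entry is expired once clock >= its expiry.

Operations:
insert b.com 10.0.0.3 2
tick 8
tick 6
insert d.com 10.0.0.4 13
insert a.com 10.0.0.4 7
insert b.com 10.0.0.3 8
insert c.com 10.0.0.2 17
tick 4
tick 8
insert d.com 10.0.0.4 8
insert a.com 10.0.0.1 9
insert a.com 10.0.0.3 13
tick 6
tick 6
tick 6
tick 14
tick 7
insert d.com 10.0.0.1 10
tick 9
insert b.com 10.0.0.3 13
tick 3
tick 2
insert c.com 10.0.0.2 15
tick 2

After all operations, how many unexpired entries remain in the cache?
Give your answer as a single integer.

Answer: 2

Derivation:
Op 1: insert b.com -> 10.0.0.3 (expiry=0+2=2). clock=0
Op 2: tick 8 -> clock=8. purged={b.com}
Op 3: tick 6 -> clock=14.
Op 4: insert d.com -> 10.0.0.4 (expiry=14+13=27). clock=14
Op 5: insert a.com -> 10.0.0.4 (expiry=14+7=21). clock=14
Op 6: insert b.com -> 10.0.0.3 (expiry=14+8=22). clock=14
Op 7: insert c.com -> 10.0.0.2 (expiry=14+17=31). clock=14
Op 8: tick 4 -> clock=18.
Op 9: tick 8 -> clock=26. purged={a.com,b.com}
Op 10: insert d.com -> 10.0.0.4 (expiry=26+8=34). clock=26
Op 11: insert a.com -> 10.0.0.1 (expiry=26+9=35). clock=26
Op 12: insert a.com -> 10.0.0.3 (expiry=26+13=39). clock=26
Op 13: tick 6 -> clock=32. purged={c.com}
Op 14: tick 6 -> clock=38. purged={d.com}
Op 15: tick 6 -> clock=44. purged={a.com}
Op 16: tick 14 -> clock=58.
Op 17: tick 7 -> clock=65.
Op 18: insert d.com -> 10.0.0.1 (expiry=65+10=75). clock=65
Op 19: tick 9 -> clock=74.
Op 20: insert b.com -> 10.0.0.3 (expiry=74+13=87). clock=74
Op 21: tick 3 -> clock=77. purged={d.com}
Op 22: tick 2 -> clock=79.
Op 23: insert c.com -> 10.0.0.2 (expiry=79+15=94). clock=79
Op 24: tick 2 -> clock=81.
Final cache (unexpired): {b.com,c.com} -> size=2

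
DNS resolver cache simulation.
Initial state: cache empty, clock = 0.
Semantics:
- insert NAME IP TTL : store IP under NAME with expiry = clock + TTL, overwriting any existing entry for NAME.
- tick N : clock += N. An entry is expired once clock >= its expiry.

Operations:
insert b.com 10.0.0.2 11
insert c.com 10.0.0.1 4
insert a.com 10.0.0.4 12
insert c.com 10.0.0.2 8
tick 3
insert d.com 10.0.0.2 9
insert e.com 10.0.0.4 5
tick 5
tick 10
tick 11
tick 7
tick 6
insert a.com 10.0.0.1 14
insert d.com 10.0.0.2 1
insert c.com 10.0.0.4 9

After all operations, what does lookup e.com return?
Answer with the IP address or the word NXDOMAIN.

Op 1: insert b.com -> 10.0.0.2 (expiry=0+11=11). clock=0
Op 2: insert c.com -> 10.0.0.1 (expiry=0+4=4). clock=0
Op 3: insert a.com -> 10.0.0.4 (expiry=0+12=12). clock=0
Op 4: insert c.com -> 10.0.0.2 (expiry=0+8=8). clock=0
Op 5: tick 3 -> clock=3.
Op 6: insert d.com -> 10.0.0.2 (expiry=3+9=12). clock=3
Op 7: insert e.com -> 10.0.0.4 (expiry=3+5=8). clock=3
Op 8: tick 5 -> clock=8. purged={c.com,e.com}
Op 9: tick 10 -> clock=18. purged={a.com,b.com,d.com}
Op 10: tick 11 -> clock=29.
Op 11: tick 7 -> clock=36.
Op 12: tick 6 -> clock=42.
Op 13: insert a.com -> 10.0.0.1 (expiry=42+14=56). clock=42
Op 14: insert d.com -> 10.0.0.2 (expiry=42+1=43). clock=42
Op 15: insert c.com -> 10.0.0.4 (expiry=42+9=51). clock=42
lookup e.com: not in cache (expired or never inserted)

Answer: NXDOMAIN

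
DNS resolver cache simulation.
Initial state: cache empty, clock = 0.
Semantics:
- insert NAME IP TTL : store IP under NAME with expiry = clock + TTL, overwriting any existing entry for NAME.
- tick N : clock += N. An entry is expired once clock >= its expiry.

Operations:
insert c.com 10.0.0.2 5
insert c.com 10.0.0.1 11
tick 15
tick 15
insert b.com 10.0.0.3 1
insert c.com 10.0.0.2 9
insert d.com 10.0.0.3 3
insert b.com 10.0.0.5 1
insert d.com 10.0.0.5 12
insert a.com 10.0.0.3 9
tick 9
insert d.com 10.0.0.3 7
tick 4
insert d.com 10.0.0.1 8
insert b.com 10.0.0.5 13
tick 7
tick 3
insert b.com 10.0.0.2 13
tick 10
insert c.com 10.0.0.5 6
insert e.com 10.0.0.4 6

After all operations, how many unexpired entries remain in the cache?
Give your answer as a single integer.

Op 1: insert c.com -> 10.0.0.2 (expiry=0+5=5). clock=0
Op 2: insert c.com -> 10.0.0.1 (expiry=0+11=11). clock=0
Op 3: tick 15 -> clock=15. purged={c.com}
Op 4: tick 15 -> clock=30.
Op 5: insert b.com -> 10.0.0.3 (expiry=30+1=31). clock=30
Op 6: insert c.com -> 10.0.0.2 (expiry=30+9=39). clock=30
Op 7: insert d.com -> 10.0.0.3 (expiry=30+3=33). clock=30
Op 8: insert b.com -> 10.0.0.5 (expiry=30+1=31). clock=30
Op 9: insert d.com -> 10.0.0.5 (expiry=30+12=42). clock=30
Op 10: insert a.com -> 10.0.0.3 (expiry=30+9=39). clock=30
Op 11: tick 9 -> clock=39. purged={a.com,b.com,c.com}
Op 12: insert d.com -> 10.0.0.3 (expiry=39+7=46). clock=39
Op 13: tick 4 -> clock=43.
Op 14: insert d.com -> 10.0.0.1 (expiry=43+8=51). clock=43
Op 15: insert b.com -> 10.0.0.5 (expiry=43+13=56). clock=43
Op 16: tick 7 -> clock=50.
Op 17: tick 3 -> clock=53. purged={d.com}
Op 18: insert b.com -> 10.0.0.2 (expiry=53+13=66). clock=53
Op 19: tick 10 -> clock=63.
Op 20: insert c.com -> 10.0.0.5 (expiry=63+6=69). clock=63
Op 21: insert e.com -> 10.0.0.4 (expiry=63+6=69). clock=63
Final cache (unexpired): {b.com,c.com,e.com} -> size=3

Answer: 3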